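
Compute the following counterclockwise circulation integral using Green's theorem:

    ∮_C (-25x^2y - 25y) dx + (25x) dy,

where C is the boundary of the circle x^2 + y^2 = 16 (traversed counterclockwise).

Green's theorem converts the closed line integral into a double integral over the enclosed region D:

    ∮_C P dx + Q dy = ∬_D (∂Q/∂x - ∂P/∂y) dA.

Here P = -25x^2y - 25y, Q = 25x, so

    ∂Q/∂x = 25,    ∂P/∂y = -25x^2 - 25,
    ∂Q/∂x - ∂P/∂y = 25x^2 + 50.

D is the region x^2 + y^2 ≤ 16. Evaluating the double integral:

In polar coordinates (x = r cos θ, y = r sin θ, dA = r dr dθ) the integrand becomes 25r^2cos(θ)^2 + 50, so

    ∬_D (25x^2 + 50) dA = ∫_0^{2π} ∫_0^{4} (25r^2cos(θ)^2 + 50) · r dr dθ.

Inner (r from 0 to 4): 1600cos(θ)^2 + 400.
Outer (θ from 0 to 2π): 2400π.

Therefore ∮_C P dx + Q dy = 2400π.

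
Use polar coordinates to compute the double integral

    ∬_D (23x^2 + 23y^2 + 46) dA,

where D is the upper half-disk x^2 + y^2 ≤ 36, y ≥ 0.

The region D is 0 ≤ r ≤ 6, 0 ≤ θ ≤ π in polar coordinates, where x = r cos(θ), y = r sin(θ), and dA = r dr dθ.

Under the substitution, the integrand becomes 23r^2 + 46, so

    ∬_D (23x^2 + 23y^2 + 46) dA = ∫_{0}^{π} ∫_{0}^{6} (23r^2 + 46) · r dr dθ.

Inner integral (in r): ∫_{0}^{6} (23r^2 + 46) · r dr = 8280.

Outer integral (in θ): ∫_{0}^{π} (8280) dθ = 8280π.

Therefore ∬_D (23x^2 + 23y^2 + 46) dA = 8280π.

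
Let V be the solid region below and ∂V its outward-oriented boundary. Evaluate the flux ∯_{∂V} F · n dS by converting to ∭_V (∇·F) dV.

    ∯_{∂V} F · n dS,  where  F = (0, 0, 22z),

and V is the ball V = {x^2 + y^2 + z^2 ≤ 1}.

By the divergence theorem,

    ∯_{∂V} F · n dS = ∭_V (∇ · F) dV.

Compute the divergence:
    ∇ · F = ∂F_x/∂x + ∂F_y/∂y + ∂F_z/∂z = 0 + 0 + 22 = 22.

In spherical coordinates, x = ρ sin(φ) cos(θ), y = ρ sin(φ) sin(θ), z = ρ cos(φ), dV = ρ^2 sin(φ) dρ dφ dθ, with 0 ≤ ρ ≤ 1, 0 ≤ φ ≤ π, 0 ≤ θ ≤ 2π.

The integrand, after substitution and multiplying by the volume element, becomes (22) · ρ^2 sin(φ), so

    ∭_V (∇·F) dV = ∫_0^{2π} ∫_0^{π} ∫_0^{1} (22) · ρ^2 sin(φ) dρ dφ dθ.

Inner (ρ from 0 to 1): 22sin(φ)/3.
Middle (φ from 0 to π): 44/3.
Outer (θ from 0 to 2π): 88π/3.

Therefore ∯_{∂V} F · n dS = 88π/3.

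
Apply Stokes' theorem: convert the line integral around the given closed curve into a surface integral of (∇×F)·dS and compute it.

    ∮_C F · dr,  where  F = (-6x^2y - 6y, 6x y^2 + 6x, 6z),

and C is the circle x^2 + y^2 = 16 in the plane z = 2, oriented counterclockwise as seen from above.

Let S be the flat disk x^2 + y^2 ≤ 16 in the plane z = 2, with upward unit normal n̂ = ẑ. By Stokes' theorem,

    ∮_C F · dr = ∬_S (∇ × F) · n̂ dS = ∬_D (curl F)_z dA,

where D is the disk x^2 + y^2 ≤ 16.

Compute the curl of F = (-6x^2y - 6y, 6x y^2 + 6x, 6z):
    (∇ × F)_x = ∂F_z/∂y - ∂F_y/∂z = 0,
    (∇ × F)_y = ∂F_x/∂z - ∂F_z/∂x = 0,
    (∇ × F)_z = ∂F_y/∂x - ∂F_x/∂y = 6x^2 + 6y^2 + 12.

On z = 2, (curl F)_z = 6x^2 + 6y^2 + 12.

Convert to polar (x = r cos θ, y = r sin θ, dA = r dr dθ); the integrand becomes 6r^2 + 12, so

    ∬_D (curl F)_z dA = ∫_0^{2π} ∫_0^{4} (6r^2 + 12) · r dr dθ.

Inner (r from 0 to 4): 480.
Outer (θ from 0 to 2π): 960π.

Therefore ∮_C F · dr = 960π.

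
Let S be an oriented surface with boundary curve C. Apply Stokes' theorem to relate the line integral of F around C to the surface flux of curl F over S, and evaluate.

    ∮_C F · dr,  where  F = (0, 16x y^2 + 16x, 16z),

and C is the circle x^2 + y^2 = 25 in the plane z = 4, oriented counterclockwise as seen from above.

Let S be the flat disk x^2 + y^2 ≤ 25 in the plane z = 4, with upward unit normal n̂ = ẑ. By Stokes' theorem,

    ∮_C F · dr = ∬_S (∇ × F) · n̂ dS = ∬_D (curl F)_z dA,

where D is the disk x^2 + y^2 ≤ 25.

Compute the curl of F = (0, 16x y^2 + 16x, 16z):
    (∇ × F)_x = ∂F_z/∂y - ∂F_y/∂z = 0,
    (∇ × F)_y = ∂F_x/∂z - ∂F_z/∂x = 0,
    (∇ × F)_z = ∂F_y/∂x - ∂F_x/∂y = 16y^2 + 16.

On z = 4, (curl F)_z = 16y^2 + 16.

Convert to polar (x = r cos θ, y = r sin θ, dA = r dr dθ); the integrand becomes 16r^2sin(θ)^2 + 16, so

    ∬_D (curl F)_z dA = ∫_0^{2π} ∫_0^{5} (16r^2sin(θ)^2 + 16) · r dr dθ.

Inner (r from 0 to 5): 2500sin(θ)^2 + 200.
Outer (θ from 0 to 2π): 2900π.

Therefore ∮_C F · dr = 2900π.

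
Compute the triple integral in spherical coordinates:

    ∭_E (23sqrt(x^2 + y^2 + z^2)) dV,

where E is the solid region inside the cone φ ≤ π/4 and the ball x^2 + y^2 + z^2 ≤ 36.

In spherical coordinates, x = ρ sin(φ) cos(θ), y = ρ sin(φ) sin(θ), z = ρ cos(φ), and dV = ρ^2 sin(φ) dρ dφ dθ.

The integrand becomes 23ρ, so

    ∭_E (23sqrt(x^2 + y^2 + z^2)) dV = ∫_{0}^{2π} ∫_{0}^{π/4} ∫_{0}^{6} (23ρ) · ρ^2 sin(φ) dρ dφ dθ.

Inner (ρ): 7452sin(φ).
Middle (φ): 7452 - 3726sqrt(2).
Outer (θ): 7452π (2 - sqrt(2)).

Therefore the triple integral equals 7452π (2 - sqrt(2)).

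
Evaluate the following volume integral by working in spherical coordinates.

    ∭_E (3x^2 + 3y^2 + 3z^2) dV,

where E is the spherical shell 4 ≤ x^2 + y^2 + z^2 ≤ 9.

In spherical coordinates, x = ρ sin(φ) cos(θ), y = ρ sin(φ) sin(θ), z = ρ cos(φ), and dV = ρ^2 sin(φ) dρ dφ dθ.

The integrand becomes 3ρ^2, so

    ∭_E (3x^2 + 3y^2 + 3z^2) dV = ∫_{0}^{2π} ∫_{0}^{π} ∫_{2}^{3} (3ρ^2) · ρ^2 sin(φ) dρ dφ dθ.

Inner (ρ): 633sin(φ)/5.
Middle (φ): 1266/5.
Outer (θ): 2532π/5.

Therefore the triple integral equals 2532π/5.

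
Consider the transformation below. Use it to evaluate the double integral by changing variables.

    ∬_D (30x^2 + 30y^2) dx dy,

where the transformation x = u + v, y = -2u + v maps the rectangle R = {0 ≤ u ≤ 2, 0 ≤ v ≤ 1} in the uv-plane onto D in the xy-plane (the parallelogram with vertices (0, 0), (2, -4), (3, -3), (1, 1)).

Compute the Jacobian determinant of (x, y) with respect to (u, v):

    ∂(x,y)/∂(u,v) = | 1  1 | = (1)(1) - (1)(-2) = 3.
                   | -2  1 |

Its absolute value is |J| = 3 (the area scaling factor).

Substituting x = u + v, y = -2u + v into the integrand,

    30x^2 + 30y^2 → 150u^2 - 60u v + 60v^2,

so the integral becomes

    ∬_R (150u^2 - 60u v + 60v^2) · |J| du dv = ∫_0^2 ∫_0^1 (450u^2 - 180u v + 180v^2) dv du.

Inner (v): 450u^2 - 90u + 60.
Outer (u): 1140.

Therefore ∬_D (30x^2 + 30y^2) dx dy = 1140.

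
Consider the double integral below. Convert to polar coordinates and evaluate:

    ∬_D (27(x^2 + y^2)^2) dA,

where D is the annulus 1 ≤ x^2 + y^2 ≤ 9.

The region D is 1 ≤ r ≤ 3, 0 ≤ θ ≤ 2π in polar coordinates, where x = r cos(θ), y = r sin(θ), and dA = r dr dθ.

Under the substitution, the integrand becomes 27r^4, so

    ∬_D (27(x^2 + y^2)^2) dA = ∫_{0}^{2π} ∫_{1}^{3} (27r^4) · r dr dθ.

Inner integral (in r): ∫_{1}^{3} (27r^4) · r dr = 3276.

Outer integral (in θ): ∫_{0}^{2π} (3276) dθ = 6552π.

Therefore ∬_D (27(x^2 + y^2)^2) dA = 6552π.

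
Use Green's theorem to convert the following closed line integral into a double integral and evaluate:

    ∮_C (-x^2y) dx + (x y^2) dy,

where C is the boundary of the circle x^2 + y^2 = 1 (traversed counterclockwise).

Green's theorem converts the closed line integral into a double integral over the enclosed region D:

    ∮_C P dx + Q dy = ∬_D (∂Q/∂x - ∂P/∂y) dA.

Here P = -x^2y, Q = x y^2, so

    ∂Q/∂x = y^2,    ∂P/∂y = -x^2,
    ∂Q/∂x - ∂P/∂y = x^2 + y^2.

D is the region x^2 + y^2 ≤ 1. Evaluating the double integral:

In polar coordinates (x = r cos θ, y = r sin θ, dA = r dr dθ) the integrand becomes r^2, so

    ∬_D (x^2 + y^2) dA = ∫_0^{2π} ∫_0^{1} (r^2) · r dr dθ.

Inner (r from 0 to 1): 1/4.
Outer (θ from 0 to 2π): π/2.

Therefore ∮_C P dx + Q dy = π/2.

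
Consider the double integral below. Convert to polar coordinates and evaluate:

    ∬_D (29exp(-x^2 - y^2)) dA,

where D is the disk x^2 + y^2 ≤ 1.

The region D is 0 ≤ r ≤ 1, 0 ≤ θ ≤ 2π in polar coordinates, where x = r cos(θ), y = r sin(θ), and dA = r dr dθ.

Under the substitution, the integrand becomes 29exp(-r^2), so

    ∬_D (29exp(-x^2 - y^2)) dA = ∫_{0}^{2π} ∫_{0}^{1} (29exp(-r^2)) · r dr dθ.

Inner integral (in r): ∫_{0}^{1} (29exp(-r^2)) · r dr = 29/2 - 29exp(-1)/2.

Outer integral (in θ): ∫_{0}^{2π} (29/2 - 29exp(-1)/2) dθ = -29π exp(-1) + 29π.

Therefore ∬_D (29exp(-x^2 - y^2)) dA = -29π exp(-1) + 29π.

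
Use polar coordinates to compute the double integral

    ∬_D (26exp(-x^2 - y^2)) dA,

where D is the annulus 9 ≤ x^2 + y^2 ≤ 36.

The region D is 3 ≤ r ≤ 6, 0 ≤ θ ≤ 2π in polar coordinates, where x = r cos(θ), y = r sin(θ), and dA = r dr dθ.

Under the substitution, the integrand becomes 26exp(-r^2), so

    ∬_D (26exp(-x^2 - y^2)) dA = ∫_{0}^{2π} ∫_{3}^{6} (26exp(-r^2)) · r dr dθ.

Inner integral (in r): ∫_{3}^{6} (26exp(-r^2)) · r dr = -(13 - 13exp(27))exp(-36).

Outer integral (in θ): ∫_{0}^{2π} (-(13 - 13exp(27))exp(-36)) dθ = -26π (1 - exp(27))exp(-36).

Therefore ∬_D (26exp(-x^2 - y^2)) dA = -26π (1 - exp(27))exp(-36).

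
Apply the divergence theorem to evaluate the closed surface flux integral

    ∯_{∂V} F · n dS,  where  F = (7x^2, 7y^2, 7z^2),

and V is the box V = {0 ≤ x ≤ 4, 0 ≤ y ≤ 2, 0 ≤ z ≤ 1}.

By the divergence theorem,

    ∯_{∂V} F · n dS = ∭_V (∇ · F) dV.

Compute the divergence:
    ∇ · F = ∂F_x/∂x + ∂F_y/∂y + ∂F_z/∂z = 14x + 14y + 14z.

V is a rectangular box, so dV = dx dy dz with 0 ≤ x ≤ 4, 0 ≤ y ≤ 2, 0 ≤ z ≤ 1.

Integrate (14x + 14y + 14z) over V as an iterated integral:

    ∭_V (∇·F) dV = ∫_0^{4} ∫_0^{2} ∫_0^{1} (14x + 14y + 14z) dz dy dx.

Inner (z from 0 to 1): 14x + 14y + 7.
Middle (y from 0 to 2): 28x + 42.
Outer (x from 0 to 4): 392.

Therefore ∯_{∂V} F · n dS = 392.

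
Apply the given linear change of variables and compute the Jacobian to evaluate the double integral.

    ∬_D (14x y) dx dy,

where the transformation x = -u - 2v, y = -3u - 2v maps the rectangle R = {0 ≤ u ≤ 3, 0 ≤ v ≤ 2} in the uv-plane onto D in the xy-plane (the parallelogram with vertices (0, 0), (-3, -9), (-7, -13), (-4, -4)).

Compute the Jacobian determinant of (x, y) with respect to (u, v):

    ∂(x,y)/∂(u,v) = | -1  -2 | = (-1)(-2) - (-2)(-3) = -4.
                   | -3  -2 |

Its absolute value is |J| = 4 (the area scaling factor).

Substituting x = -u - 2v, y = -3u - 2v into the integrand,

    14x y → 42u^2 + 112u v + 56v^2,

so the integral becomes

    ∬_R (42u^2 + 112u v + 56v^2) · |J| du dv = ∫_0^3 ∫_0^2 (168u^2 + 448u v + 224v^2) dv du.

Inner (v): 336u^2 + 896u + 1792/3.
Outer (u): 8848.

Therefore ∬_D (14x y) dx dy = 8848.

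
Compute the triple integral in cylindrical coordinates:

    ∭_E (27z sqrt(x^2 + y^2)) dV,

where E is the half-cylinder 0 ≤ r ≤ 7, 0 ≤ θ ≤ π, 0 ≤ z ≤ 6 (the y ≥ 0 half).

In cylindrical coordinates, x = r cos(θ), y = r sin(θ), z = z, and dV = r dr dθ dz.

The integrand becomes 27r z, so

    ∭_E (27z sqrt(x^2 + y^2)) dV = ∫_{0}^{π} ∫_{0}^{7} ∫_{0}^{6} (27r z) · r dz dr dθ.

Inner (z): 486r^2.
Middle (r from 0 to 7): 55566.
Outer (θ): 55566π.

Therefore the triple integral equals 55566π.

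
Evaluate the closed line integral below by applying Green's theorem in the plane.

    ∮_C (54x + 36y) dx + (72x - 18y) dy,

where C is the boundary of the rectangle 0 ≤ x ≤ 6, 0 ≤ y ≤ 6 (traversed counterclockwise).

Green's theorem converts the closed line integral into a double integral over the enclosed region D:

    ∮_C P dx + Q dy = ∬_D (∂Q/∂x - ∂P/∂y) dA.

Here P = 54x + 36y, Q = 72x - 18y, so

    ∂Q/∂x = 72,    ∂P/∂y = 36,
    ∂Q/∂x - ∂P/∂y = 36.

D is the region 0 ≤ x ≤ 6, 0 ≤ y ≤ 6. Evaluating the double integral:

    ∬_D (36) dA = ∫_0^{6} ∫_0^{6} (36) dy dx.

Inner (y from 0 to 6): 216.
Outer (x from 0 to 6): 1296.

Therefore ∮_C P dx + Q dy = 1296.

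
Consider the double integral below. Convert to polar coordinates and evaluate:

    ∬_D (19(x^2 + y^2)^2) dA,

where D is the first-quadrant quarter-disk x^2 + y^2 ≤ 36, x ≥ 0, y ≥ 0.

The region D is 0 ≤ r ≤ 6, 0 ≤ θ ≤ π/2 in polar coordinates, where x = r cos(θ), y = r sin(θ), and dA = r dr dθ.

Under the substitution, the integrand becomes 19r^4, so

    ∬_D (19(x^2 + y^2)^2) dA = ∫_{0}^{π/2} ∫_{0}^{6} (19r^4) · r dr dθ.

Inner integral (in r): ∫_{0}^{6} (19r^4) · r dr = 147744.

Outer integral (in θ): ∫_{0}^{π/2} (147744) dθ = 73872π.

Therefore ∬_D (19(x^2 + y^2)^2) dA = 73872π.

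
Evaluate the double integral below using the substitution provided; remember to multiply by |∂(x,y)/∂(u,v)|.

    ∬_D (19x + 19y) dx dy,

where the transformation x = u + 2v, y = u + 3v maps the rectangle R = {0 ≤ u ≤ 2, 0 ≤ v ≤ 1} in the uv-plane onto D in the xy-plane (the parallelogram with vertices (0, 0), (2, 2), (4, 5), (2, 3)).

Compute the Jacobian determinant of (x, y) with respect to (u, v):

    ∂(x,y)/∂(u,v) = | 1  2 | = (1)(3) - (2)(1) = 1.
                   | 1  3 |

Its absolute value is |J| = 1 (the area scaling factor).

Substituting x = u + 2v, y = u + 3v into the integrand,

    19x + 19y → 38u + 95v,

so the integral becomes

    ∬_R (38u + 95v) · |J| du dv = ∫_0^2 ∫_0^1 (38u + 95v) dv du.

Inner (v): 38u + 95/2.
Outer (u): 171.

Therefore ∬_D (19x + 19y) dx dy = 171.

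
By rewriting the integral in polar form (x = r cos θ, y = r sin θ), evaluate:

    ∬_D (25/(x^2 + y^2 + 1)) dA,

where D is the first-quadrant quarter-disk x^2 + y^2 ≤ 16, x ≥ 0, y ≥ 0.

The region D is 0 ≤ r ≤ 4, 0 ≤ θ ≤ π/2 in polar coordinates, where x = r cos(θ), y = r sin(θ), and dA = r dr dθ.

Under the substitution, the integrand becomes 25/(r^2 + 1), so

    ∬_D (25/(x^2 + y^2 + 1)) dA = ∫_{0}^{π/2} ∫_{0}^{4} (25/(r^2 + 1)) · r dr dθ.

Inner integral (in r): ∫_{0}^{4} (25/(r^2 + 1)) · r dr = 25log(17)/2.

Outer integral (in θ): ∫_{0}^{π/2} (25log(17)/2) dθ = 25π log(17)/4.

Therefore ∬_D (25/(x^2 + y^2 + 1)) dA = 25π log(17)/4.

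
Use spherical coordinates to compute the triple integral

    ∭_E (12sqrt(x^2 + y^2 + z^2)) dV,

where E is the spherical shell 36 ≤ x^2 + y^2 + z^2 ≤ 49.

In spherical coordinates, x = ρ sin(φ) cos(θ), y = ρ sin(φ) sin(θ), z = ρ cos(φ), and dV = ρ^2 sin(φ) dρ dφ dθ.

The integrand becomes 12ρ, so

    ∭_E (12sqrt(x^2 + y^2 + z^2)) dV = ∫_{0}^{2π} ∫_{0}^{π} ∫_{6}^{7} (12ρ) · ρ^2 sin(φ) dρ dφ dθ.

Inner (ρ): 3315sin(φ).
Middle (φ): 6630.
Outer (θ): 13260π.

Therefore the triple integral equals 13260π.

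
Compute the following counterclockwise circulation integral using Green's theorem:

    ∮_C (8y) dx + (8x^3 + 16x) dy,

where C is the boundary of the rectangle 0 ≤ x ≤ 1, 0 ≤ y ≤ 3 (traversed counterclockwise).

Green's theorem converts the closed line integral into a double integral over the enclosed region D:

    ∮_C P dx + Q dy = ∬_D (∂Q/∂x - ∂P/∂y) dA.

Here P = 8y, Q = 8x^3 + 16x, so

    ∂Q/∂x = 24x^2 + 16,    ∂P/∂y = 8,
    ∂Q/∂x - ∂P/∂y = 24x^2 + 8.

D is the region 0 ≤ x ≤ 1, 0 ≤ y ≤ 3. Evaluating the double integral:

    ∬_D (24x^2 + 8) dA = ∫_0^{1} ∫_0^{3} (24x^2 + 8) dy dx.

Inner (y from 0 to 3): 72x^2 + 24.
Outer (x from 0 to 1): 48.

Therefore ∮_C P dx + Q dy = 48.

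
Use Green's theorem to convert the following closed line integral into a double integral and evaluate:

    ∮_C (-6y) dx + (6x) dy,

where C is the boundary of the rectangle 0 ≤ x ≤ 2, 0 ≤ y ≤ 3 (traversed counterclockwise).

Green's theorem converts the closed line integral into a double integral over the enclosed region D:

    ∮_C P dx + Q dy = ∬_D (∂Q/∂x - ∂P/∂y) dA.

Here P = -6y, Q = 6x, so

    ∂Q/∂x = 6,    ∂P/∂y = -6,
    ∂Q/∂x - ∂P/∂y = 12.

D is the region 0 ≤ x ≤ 2, 0 ≤ y ≤ 3. Evaluating the double integral:

    ∬_D (12) dA = ∫_0^{2} ∫_0^{3} (12) dy dx.

Inner (y from 0 to 3): 36.
Outer (x from 0 to 2): 72.

Therefore ∮_C P dx + Q dy = 72.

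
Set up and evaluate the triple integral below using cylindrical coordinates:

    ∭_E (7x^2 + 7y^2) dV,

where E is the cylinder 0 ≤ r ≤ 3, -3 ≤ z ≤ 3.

In cylindrical coordinates, x = r cos(θ), y = r sin(θ), z = z, and dV = r dr dθ dz.

The integrand becomes 7r^2, so

    ∭_E (7x^2 + 7y^2) dV = ∫_{0}^{2π} ∫_{0}^{3} ∫_{-3}^{3} (7r^2) · r dz dr dθ.

Inner (z): 42r^3.
Middle (r from 0 to 3): 1701/2.
Outer (θ): 1701π.

Therefore the triple integral equals 1701π.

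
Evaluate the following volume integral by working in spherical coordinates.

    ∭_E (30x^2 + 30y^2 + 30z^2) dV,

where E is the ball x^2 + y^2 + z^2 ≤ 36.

In spherical coordinates, x = ρ sin(φ) cos(θ), y = ρ sin(φ) sin(θ), z = ρ cos(φ), and dV = ρ^2 sin(φ) dρ dφ dθ.

The integrand becomes 30ρ^2, so

    ∭_E (30x^2 + 30y^2 + 30z^2) dV = ∫_{0}^{2π} ∫_{0}^{π} ∫_{0}^{6} (30ρ^2) · ρ^2 sin(φ) dρ dφ dθ.

Inner (ρ): 46656sin(φ).
Middle (φ): 93312.
Outer (θ): 186624π.

Therefore the triple integral equals 186624π.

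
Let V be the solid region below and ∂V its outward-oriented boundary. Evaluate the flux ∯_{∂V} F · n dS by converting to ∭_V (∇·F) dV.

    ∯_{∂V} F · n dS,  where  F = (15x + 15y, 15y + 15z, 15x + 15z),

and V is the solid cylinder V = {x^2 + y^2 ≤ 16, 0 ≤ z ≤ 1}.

By the divergence theorem,

    ∯_{∂V} F · n dS = ∭_V (∇ · F) dV.

Compute the divergence:
    ∇ · F = ∂F_x/∂x + ∂F_y/∂y + ∂F_z/∂z = 15 + 15 + 15 = 45.

In cylindrical coordinates, x = r cos(θ), y = r sin(θ), z = z, dV = r dr dθ dz, with 0 ≤ r ≤ 4, 0 ≤ θ ≤ 2π, 0 ≤ z ≤ 1.

The integrand, after substitution and multiplying by the volume element, becomes (45) · r, so

    ∭_V (∇·F) dV = ∫_0^{2π} ∫_0^{4} ∫_0^{1} (45) · r dz dr dθ.

Inner (z from 0 to 1): 45r.
Middle (r from 0 to 4): 360.
Outer (θ from 0 to 2π): 720π.

Therefore ∯_{∂V} F · n dS = 720π.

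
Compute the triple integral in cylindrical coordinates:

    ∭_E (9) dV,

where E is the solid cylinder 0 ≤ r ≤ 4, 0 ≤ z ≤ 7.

In cylindrical coordinates, x = r cos(θ), y = r sin(θ), z = z, and dV = r dr dθ dz.

The integrand becomes 9, so

    ∭_E (9) dV = ∫_{0}^{2π} ∫_{0}^{4} ∫_{0}^{7} (9) · r dz dr dθ.

Inner (z): 63r.
Middle (r from 0 to 4): 504.
Outer (θ): 1008π.

Therefore the triple integral equals 1008π.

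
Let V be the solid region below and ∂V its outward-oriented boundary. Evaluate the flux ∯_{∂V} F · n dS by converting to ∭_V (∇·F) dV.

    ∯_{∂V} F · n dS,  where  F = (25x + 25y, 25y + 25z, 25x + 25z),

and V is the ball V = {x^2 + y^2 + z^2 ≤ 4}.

By the divergence theorem,

    ∯_{∂V} F · n dS = ∭_V (∇ · F) dV.

Compute the divergence:
    ∇ · F = ∂F_x/∂x + ∂F_y/∂y + ∂F_z/∂z = 25 + 25 + 25 = 75.

In spherical coordinates, x = ρ sin(φ) cos(θ), y = ρ sin(φ) sin(θ), z = ρ cos(φ), dV = ρ^2 sin(φ) dρ dφ dθ, with 0 ≤ ρ ≤ 2, 0 ≤ φ ≤ π, 0 ≤ θ ≤ 2π.

The integrand, after substitution and multiplying by the volume element, becomes (75) · ρ^2 sin(φ), so

    ∭_V (∇·F) dV = ∫_0^{2π} ∫_0^{π} ∫_0^{2} (75) · ρ^2 sin(φ) dρ dφ dθ.

Inner (ρ from 0 to 2): 200sin(φ).
Middle (φ from 0 to π): 400.
Outer (θ from 0 to 2π): 800π.

Therefore ∯_{∂V} F · n dS = 800π.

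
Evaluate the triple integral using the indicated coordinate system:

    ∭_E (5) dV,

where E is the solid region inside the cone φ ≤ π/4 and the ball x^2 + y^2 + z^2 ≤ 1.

In spherical coordinates, x = ρ sin(φ) cos(θ), y = ρ sin(φ) sin(θ), z = ρ cos(φ), and dV = ρ^2 sin(φ) dρ dφ dθ.

The integrand becomes 5, so

    ∭_E (5) dV = ∫_{0}^{2π} ∫_{0}^{π/4} ∫_{0}^{1} (5) · ρ^2 sin(φ) dρ dφ dθ.

Inner (ρ): 5sin(φ)/3.
Middle (φ): 5/3 - 5sqrt(2)/6.
Outer (θ): 5π (2 - sqrt(2))/3.

Therefore the triple integral equals 5π (2 - sqrt(2))/3.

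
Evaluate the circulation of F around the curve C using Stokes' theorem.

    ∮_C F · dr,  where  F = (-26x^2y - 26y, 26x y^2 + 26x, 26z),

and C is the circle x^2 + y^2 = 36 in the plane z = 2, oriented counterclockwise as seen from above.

Let S be the flat disk x^2 + y^2 ≤ 36 in the plane z = 2, with upward unit normal n̂ = ẑ. By Stokes' theorem,

    ∮_C F · dr = ∬_S (∇ × F) · n̂ dS = ∬_D (curl F)_z dA,

where D is the disk x^2 + y^2 ≤ 36.

Compute the curl of F = (-26x^2y - 26y, 26x y^2 + 26x, 26z):
    (∇ × F)_x = ∂F_z/∂y - ∂F_y/∂z = 0,
    (∇ × F)_y = ∂F_x/∂z - ∂F_z/∂x = 0,
    (∇ × F)_z = ∂F_y/∂x - ∂F_x/∂y = 26x^2 + 26y^2 + 52.

On z = 2, (curl F)_z = 26x^2 + 26y^2 + 52.

Convert to polar (x = r cos θ, y = r sin θ, dA = r dr dθ); the integrand becomes 26r^2 + 52, so

    ∬_D (curl F)_z dA = ∫_0^{2π} ∫_0^{6} (26r^2 + 52) · r dr dθ.

Inner (r from 0 to 6): 9360.
Outer (θ from 0 to 2π): 18720π.

Therefore ∮_C F · dr = 18720π.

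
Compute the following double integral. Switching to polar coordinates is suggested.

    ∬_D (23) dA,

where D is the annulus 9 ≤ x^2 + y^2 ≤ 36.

The region D is 3 ≤ r ≤ 6, 0 ≤ θ ≤ 2π in polar coordinates, where x = r cos(θ), y = r sin(θ), and dA = r dr dθ.

Under the substitution, the integrand becomes 23, so

    ∬_D (23) dA = ∫_{0}^{2π} ∫_{3}^{6} (23) · r dr dθ.

Inner integral (in r): ∫_{3}^{6} (23) · r dr = 621/2.

Outer integral (in θ): ∫_{0}^{2π} (621/2) dθ = 621π.

Therefore ∬_D (23) dA = 621π.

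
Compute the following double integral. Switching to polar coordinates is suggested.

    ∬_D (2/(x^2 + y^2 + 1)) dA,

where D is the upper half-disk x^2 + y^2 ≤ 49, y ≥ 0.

The region D is 0 ≤ r ≤ 7, 0 ≤ θ ≤ π in polar coordinates, where x = r cos(θ), y = r sin(θ), and dA = r dr dθ.

Under the substitution, the integrand becomes 2/(r^2 + 1), so

    ∬_D (2/(x^2 + y^2 + 1)) dA = ∫_{0}^{π} ∫_{0}^{7} (2/(r^2 + 1)) · r dr dθ.

Inner integral (in r): ∫_{0}^{7} (2/(r^2 + 1)) · r dr = log(50).

Outer integral (in θ): ∫_{0}^{π} (log(50)) dθ = π log(50).

Therefore ∬_D (2/(x^2 + y^2 + 1)) dA = π log(50).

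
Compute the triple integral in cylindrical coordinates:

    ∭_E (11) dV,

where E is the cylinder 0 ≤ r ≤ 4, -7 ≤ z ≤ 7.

In cylindrical coordinates, x = r cos(θ), y = r sin(θ), z = z, and dV = r dr dθ dz.

The integrand becomes 11, so

    ∭_E (11) dV = ∫_{0}^{2π} ∫_{0}^{4} ∫_{-7}^{7} (11) · r dz dr dθ.

Inner (z): 154r.
Middle (r from 0 to 4): 1232.
Outer (θ): 2464π.

Therefore the triple integral equals 2464π.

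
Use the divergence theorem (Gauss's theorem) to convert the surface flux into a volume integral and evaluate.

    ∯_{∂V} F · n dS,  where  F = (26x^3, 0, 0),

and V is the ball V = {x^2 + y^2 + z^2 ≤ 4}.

By the divergence theorem,

    ∯_{∂V} F · n dS = ∭_V (∇ · F) dV.

Compute the divergence:
    ∇ · F = ∂F_x/∂x + ∂F_y/∂y + ∂F_z/∂z = 78x^2 + 0 + 0 = 78x^2.

In spherical coordinates, x = ρ sin(φ) cos(θ), y = ρ sin(φ) sin(θ), z = ρ cos(φ), dV = ρ^2 sin(φ) dρ dφ dθ, with 0 ≤ ρ ≤ 2, 0 ≤ φ ≤ π, 0 ≤ θ ≤ 2π.

The integrand, after substitution and multiplying by the volume element, becomes (78ρ^2sin(φ)^2cos(θ)^2) · ρ^2 sin(φ), so

    ∭_V (∇·F) dV = ∫_0^{2π} ∫_0^{π} ∫_0^{2} (78ρ^2sin(φ)^2cos(θ)^2) · ρ^2 sin(φ) dρ dφ dθ.

Inner (ρ from 0 to 2): 2496sin(φ)^3cos(θ)^2/5.
Middle (φ from 0 to π): 3328cos(θ)^2/5.
Outer (θ from 0 to 2π): 3328π/5.

Therefore ∯_{∂V} F · n dS = 3328π/5.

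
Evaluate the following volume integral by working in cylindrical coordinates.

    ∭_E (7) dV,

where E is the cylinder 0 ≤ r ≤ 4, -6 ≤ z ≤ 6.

In cylindrical coordinates, x = r cos(θ), y = r sin(θ), z = z, and dV = r dr dθ dz.

The integrand becomes 7, so

    ∭_E (7) dV = ∫_{0}^{2π} ∫_{0}^{4} ∫_{-6}^{6} (7) · r dz dr dθ.

Inner (z): 84r.
Middle (r from 0 to 4): 672.
Outer (θ): 1344π.

Therefore the triple integral equals 1344π.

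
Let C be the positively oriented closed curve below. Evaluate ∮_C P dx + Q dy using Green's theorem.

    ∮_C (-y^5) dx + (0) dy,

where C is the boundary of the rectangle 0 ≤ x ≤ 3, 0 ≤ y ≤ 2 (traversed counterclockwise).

Green's theorem converts the closed line integral into a double integral over the enclosed region D:

    ∮_C P dx + Q dy = ∬_D (∂Q/∂x - ∂P/∂y) dA.

Here P = -y^5, Q = 0, so

    ∂Q/∂x = 0,    ∂P/∂y = -5y^4,
    ∂Q/∂x - ∂P/∂y = 5y^4.

D is the region 0 ≤ x ≤ 3, 0 ≤ y ≤ 2. Evaluating the double integral:

    ∬_D (5y^4) dA = ∫_0^{3} ∫_0^{2} (5y^4) dy dx.

Inner (y from 0 to 2): 32.
Outer (x from 0 to 3): 96.

Therefore ∮_C P dx + Q dy = 96.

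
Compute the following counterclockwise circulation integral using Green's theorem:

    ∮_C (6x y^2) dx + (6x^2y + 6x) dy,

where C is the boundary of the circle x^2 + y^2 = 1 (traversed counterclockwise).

Green's theorem converts the closed line integral into a double integral over the enclosed region D:

    ∮_C P dx + Q dy = ∬_D (∂Q/∂x - ∂P/∂y) dA.

Here P = 6x y^2, Q = 6x^2y + 6x, so

    ∂Q/∂x = 12x y + 6,    ∂P/∂y = 12x y,
    ∂Q/∂x - ∂P/∂y = 6.

D is the region x^2 + y^2 ≤ 1. Evaluating the double integral:

In polar coordinates (x = r cos θ, y = r sin θ, dA = r dr dθ) the integrand becomes 6, so

    ∬_D (6) dA = ∫_0^{2π} ∫_0^{1} (6) · r dr dθ.

Inner (r from 0 to 1): 3.
Outer (θ from 0 to 2π): 6π.

Therefore ∮_C P dx + Q dy = 6π.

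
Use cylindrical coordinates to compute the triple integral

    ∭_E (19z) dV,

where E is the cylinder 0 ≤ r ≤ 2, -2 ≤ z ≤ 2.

In cylindrical coordinates, x = r cos(θ), y = r sin(θ), z = z, and dV = r dr dθ dz.

The integrand becomes 19z, so

    ∭_E (19z) dV = ∫_{0}^{2π} ∫_{0}^{2} ∫_{-2}^{2} (19z) · r dz dr dθ.

Inner (z): 0.
Middle (r from 0 to 2): 0.
Outer (θ): 0.

Therefore the triple integral equals 0.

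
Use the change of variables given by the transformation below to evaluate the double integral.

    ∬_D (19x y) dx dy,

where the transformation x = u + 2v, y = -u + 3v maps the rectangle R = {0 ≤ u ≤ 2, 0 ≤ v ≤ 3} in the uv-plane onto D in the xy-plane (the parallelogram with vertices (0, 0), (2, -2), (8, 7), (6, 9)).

Compute the Jacobian determinant of (x, y) with respect to (u, v):

    ∂(x,y)/∂(u,v) = | 1  2 | = (1)(3) - (2)(-1) = 5.
                   | -1  3 |

Its absolute value is |J| = 5 (the area scaling factor).

Substituting x = u + 2v, y = -u + 3v into the integrand,

    19x y → -19u^2 + 19u v + 114v^2,

so the integral becomes

    ∬_R (-19u^2 + 19u v + 114v^2) · |J| du dv = ∫_0^2 ∫_0^3 (-95u^2 + 95u v + 570v^2) dv du.

Inner (v): -285u^2 + 855u/2 + 5130.
Outer (u): 10355.

Therefore ∬_D (19x y) dx dy = 10355.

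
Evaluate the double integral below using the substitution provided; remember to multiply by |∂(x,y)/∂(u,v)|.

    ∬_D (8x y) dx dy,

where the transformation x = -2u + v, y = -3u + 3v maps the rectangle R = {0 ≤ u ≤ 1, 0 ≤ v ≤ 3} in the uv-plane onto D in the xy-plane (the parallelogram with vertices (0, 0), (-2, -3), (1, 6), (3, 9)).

Compute the Jacobian determinant of (x, y) with respect to (u, v):

    ∂(x,y)/∂(u,v) = | -2  1 | = (-2)(3) - (1)(-3) = -3.
                   | -3  3 |

Its absolute value is |J| = 3 (the area scaling factor).

Substituting x = -2u + v, y = -3u + 3v into the integrand,

    8x y → 48u^2 - 72u v + 24v^2,

so the integral becomes

    ∬_R (48u^2 - 72u v + 24v^2) · |J| du dv = ∫_0^1 ∫_0^3 (144u^2 - 216u v + 72v^2) dv du.

Inner (v): 432u^2 - 972u + 648.
Outer (u): 306.

Therefore ∬_D (8x y) dx dy = 306.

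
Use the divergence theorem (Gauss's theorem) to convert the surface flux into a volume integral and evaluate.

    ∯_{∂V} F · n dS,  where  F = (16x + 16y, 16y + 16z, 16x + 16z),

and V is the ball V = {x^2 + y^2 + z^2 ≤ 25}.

By the divergence theorem,

    ∯_{∂V} F · n dS = ∭_V (∇ · F) dV.

Compute the divergence:
    ∇ · F = ∂F_x/∂x + ∂F_y/∂y + ∂F_z/∂z = 16 + 16 + 16 = 48.

In spherical coordinates, x = ρ sin(φ) cos(θ), y = ρ sin(φ) sin(θ), z = ρ cos(φ), dV = ρ^2 sin(φ) dρ dφ dθ, with 0 ≤ ρ ≤ 5, 0 ≤ φ ≤ π, 0 ≤ θ ≤ 2π.

The integrand, after substitution and multiplying by the volume element, becomes (48) · ρ^2 sin(φ), so

    ∭_V (∇·F) dV = ∫_0^{2π} ∫_0^{π} ∫_0^{5} (48) · ρ^2 sin(φ) dρ dφ dθ.

Inner (ρ from 0 to 5): 2000sin(φ).
Middle (φ from 0 to π): 4000.
Outer (θ from 0 to 2π): 8000π.

Therefore ∯_{∂V} F · n dS = 8000π.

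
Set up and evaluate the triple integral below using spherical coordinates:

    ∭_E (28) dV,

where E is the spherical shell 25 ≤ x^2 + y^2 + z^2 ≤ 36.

In spherical coordinates, x = ρ sin(φ) cos(θ), y = ρ sin(φ) sin(θ), z = ρ cos(φ), and dV = ρ^2 sin(φ) dρ dφ dθ.

The integrand becomes 28, so

    ∭_E (28) dV = ∫_{0}^{2π} ∫_{0}^{π} ∫_{5}^{6} (28) · ρ^2 sin(φ) dρ dφ dθ.

Inner (ρ): 2548sin(φ)/3.
Middle (φ): 5096/3.
Outer (θ): 10192π/3.

Therefore the triple integral equals 10192π/3.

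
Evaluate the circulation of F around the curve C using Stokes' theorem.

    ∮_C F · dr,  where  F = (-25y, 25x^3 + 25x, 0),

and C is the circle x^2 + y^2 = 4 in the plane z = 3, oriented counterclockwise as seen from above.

Let S be the flat disk x^2 + y^2 ≤ 4 in the plane z = 3, with upward unit normal n̂ = ẑ. By Stokes' theorem,

    ∮_C F · dr = ∬_S (∇ × F) · n̂ dS = ∬_D (curl F)_z dA,

where D is the disk x^2 + y^2 ≤ 4.

Compute the curl of F = (-25y, 25x^3 + 25x, 0):
    (∇ × F)_x = ∂F_z/∂y - ∂F_y/∂z = 0,
    (∇ × F)_y = ∂F_x/∂z - ∂F_z/∂x = 0,
    (∇ × F)_z = ∂F_y/∂x - ∂F_x/∂y = 75x^2 + 50.

On z = 3, (curl F)_z = 75x^2 + 50.

Convert to polar (x = r cos θ, y = r sin θ, dA = r dr dθ); the integrand becomes 75r^2cos(θ)^2 + 50, so

    ∬_D (curl F)_z dA = ∫_0^{2π} ∫_0^{2} (75r^2cos(θ)^2 + 50) · r dr dθ.

Inner (r from 0 to 2): 300cos(θ)^2 + 100.
Outer (θ from 0 to 2π): 500π.

Therefore ∮_C F · dr = 500π.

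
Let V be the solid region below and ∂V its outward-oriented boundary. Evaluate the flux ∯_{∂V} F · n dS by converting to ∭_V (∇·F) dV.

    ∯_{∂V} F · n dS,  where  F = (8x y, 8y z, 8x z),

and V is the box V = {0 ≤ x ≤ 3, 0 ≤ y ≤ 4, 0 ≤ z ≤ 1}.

By the divergence theorem,

    ∯_{∂V} F · n dS = ∭_V (∇ · F) dV.

Compute the divergence:
    ∇ · F = ∂F_x/∂x + ∂F_y/∂y + ∂F_z/∂z = 8y + 8z + 8x = 8x + 8y + 8z.

V is a rectangular box, so dV = dx dy dz with 0 ≤ x ≤ 3, 0 ≤ y ≤ 4, 0 ≤ z ≤ 1.

Integrate (8x + 8y + 8z) over V as an iterated integral:

    ∭_V (∇·F) dV = ∫_0^{3} ∫_0^{4} ∫_0^{1} (8x + 8y + 8z) dz dy dx.

Inner (z from 0 to 1): 8x + 8y + 4.
Middle (y from 0 to 4): 32x + 80.
Outer (x from 0 to 3): 384.

Therefore ∯_{∂V} F · n dS = 384.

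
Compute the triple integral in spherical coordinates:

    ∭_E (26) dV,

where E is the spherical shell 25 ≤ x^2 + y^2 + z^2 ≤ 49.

In spherical coordinates, x = ρ sin(φ) cos(θ), y = ρ sin(φ) sin(θ), z = ρ cos(φ), and dV = ρ^2 sin(φ) dρ dφ dθ.

The integrand becomes 26, so

    ∭_E (26) dV = ∫_{0}^{2π} ∫_{0}^{π} ∫_{5}^{7} (26) · ρ^2 sin(φ) dρ dφ dθ.

Inner (ρ): 5668sin(φ)/3.
Middle (φ): 11336/3.
Outer (θ): 22672π/3.

Therefore the triple integral equals 22672π/3.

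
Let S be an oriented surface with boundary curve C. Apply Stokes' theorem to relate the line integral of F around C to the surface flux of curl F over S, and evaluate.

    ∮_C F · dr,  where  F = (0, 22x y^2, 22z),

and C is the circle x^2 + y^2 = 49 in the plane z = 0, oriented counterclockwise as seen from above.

Let S be the flat disk x^2 + y^2 ≤ 49 in the plane z = 0, with upward unit normal n̂ = ẑ. By Stokes' theorem,

    ∮_C F · dr = ∬_S (∇ × F) · n̂ dS = ∬_D (curl F)_z dA,

where D is the disk x^2 + y^2 ≤ 49.

Compute the curl of F = (0, 22x y^2, 22z):
    (∇ × F)_x = ∂F_z/∂y - ∂F_y/∂z = 0,
    (∇ × F)_y = ∂F_x/∂z - ∂F_z/∂x = 0,
    (∇ × F)_z = ∂F_y/∂x - ∂F_x/∂y = 22y^2.

On z = 0, (curl F)_z = 22y^2.

Convert to polar (x = r cos θ, y = r sin θ, dA = r dr dθ); the integrand becomes 22r^2sin(θ)^2, so

    ∬_D (curl F)_z dA = ∫_0^{2π} ∫_0^{7} (22r^2sin(θ)^2) · r dr dθ.

Inner (r from 0 to 7): 26411sin(θ)^2/2.
Outer (θ from 0 to 2π): 26411π/2.

Therefore ∮_C F · dr = 26411π/2.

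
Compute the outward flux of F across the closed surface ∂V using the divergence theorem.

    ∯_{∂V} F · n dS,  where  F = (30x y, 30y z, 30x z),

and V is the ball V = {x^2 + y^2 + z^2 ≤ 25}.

By the divergence theorem,

    ∯_{∂V} F · n dS = ∭_V (∇ · F) dV.

Compute the divergence:
    ∇ · F = ∂F_x/∂x + ∂F_y/∂y + ∂F_z/∂z = 30y + 30z + 30x = 30x + 30y + 30z.

In spherical coordinates, x = ρ sin(φ) cos(θ), y = ρ sin(φ) sin(θ), z = ρ cos(φ), dV = ρ^2 sin(φ) dρ dφ dθ, with 0 ≤ ρ ≤ 5, 0 ≤ φ ≤ π, 0 ≤ θ ≤ 2π.

The integrand, after substitution and multiplying by the volume element, becomes (30ρ (sqrt(2)sin(φ)sin(θ + π/4) + cos(φ))) · ρ^2 sin(φ), so

    ∭_V (∇·F) dV = ∫_0^{2π} ∫_0^{π} ∫_0^{5} (30ρ (sqrt(2)sin(φ)sin(θ + π/4) + cos(φ))) · ρ^2 sin(φ) dρ dφ dθ.

Inner (ρ from 0 to 5): 9375(sqrt(2)sin(φ)sin(θ + π/4) + cos(φ))sin(φ)/2.
Middle (φ from 0 to π): 9375sqrt(2)π sin(θ + π/4)/4.
Outer (θ from 0 to 2π): 0.

Therefore ∯_{∂V} F · n dS = 0.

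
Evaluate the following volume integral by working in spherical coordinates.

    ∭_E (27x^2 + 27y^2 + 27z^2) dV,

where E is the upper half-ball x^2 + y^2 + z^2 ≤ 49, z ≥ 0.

In spherical coordinates, x = ρ sin(φ) cos(θ), y = ρ sin(φ) sin(θ), z = ρ cos(φ), and dV = ρ^2 sin(φ) dρ dφ dθ.

The integrand becomes 27ρ^2, so

    ∭_E (27x^2 + 27y^2 + 27z^2) dV = ∫_{0}^{2π} ∫_{0}^{π/2} ∫_{0}^{7} (27ρ^2) · ρ^2 sin(φ) dρ dφ dθ.

Inner (ρ): 453789sin(φ)/5.
Middle (φ): 453789/5.
Outer (θ): 907578π/5.

Therefore the triple integral equals 907578π/5.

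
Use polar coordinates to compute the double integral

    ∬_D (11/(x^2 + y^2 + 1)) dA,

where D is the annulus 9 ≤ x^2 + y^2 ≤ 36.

The region D is 3 ≤ r ≤ 6, 0 ≤ θ ≤ 2π in polar coordinates, where x = r cos(θ), y = r sin(θ), and dA = r dr dθ.

Under the substitution, the integrand becomes 11/(r^2 + 1), so

    ∬_D (11/(x^2 + y^2 + 1)) dA = ∫_{0}^{2π} ∫_{3}^{6} (11/(r^2 + 1)) · r dr dθ.

Inner integral (in r): ∫_{3}^{6} (11/(r^2 + 1)) · r dr = log(69343957sqrt(370)/1000000).

Outer integral (in θ): ∫_{0}^{2π} (log(69343957sqrt(370)/1000000)) dθ = log((69343957sqrt(370)/1000000)^(2π)).

Therefore ∬_D (11/(x^2 + y^2 + 1)) dA = log((69343957sqrt(370)/1000000)^(2π)).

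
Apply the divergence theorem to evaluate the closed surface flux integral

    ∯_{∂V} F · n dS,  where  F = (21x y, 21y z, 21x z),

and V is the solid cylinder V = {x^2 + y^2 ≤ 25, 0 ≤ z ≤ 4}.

By the divergence theorem,

    ∯_{∂V} F · n dS = ∭_V (∇ · F) dV.

Compute the divergence:
    ∇ · F = ∂F_x/∂x + ∂F_y/∂y + ∂F_z/∂z = 21y + 21z + 21x = 21x + 21y + 21z.

In cylindrical coordinates, x = r cos(θ), y = r sin(θ), z = z, dV = r dr dθ dz, with 0 ≤ r ≤ 5, 0 ≤ θ ≤ 2π, 0 ≤ z ≤ 4.

The integrand, after substitution and multiplying by the volume element, becomes (21sqrt(2)r sin(θ + π/4) + 21z) · r, so

    ∭_V (∇·F) dV = ∫_0^{2π} ∫_0^{5} ∫_0^{4} (21sqrt(2)r sin(θ + π/4) + 21z) · r dz dr dθ.

Inner (z from 0 to 4): 84r (sqrt(2)r sin(θ + π/4) + 2).
Middle (r from 0 to 5): 3500sqrt(2)sin(θ + π/4) + 2100.
Outer (θ from 0 to 2π): 4200π.

Therefore ∯_{∂V} F · n dS = 4200π.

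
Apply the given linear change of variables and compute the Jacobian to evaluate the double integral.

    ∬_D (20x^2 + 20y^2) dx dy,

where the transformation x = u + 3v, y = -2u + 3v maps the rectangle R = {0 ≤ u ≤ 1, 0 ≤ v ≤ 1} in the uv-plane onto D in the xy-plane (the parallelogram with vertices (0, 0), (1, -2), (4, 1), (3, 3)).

Compute the Jacobian determinant of (x, y) with respect to (u, v):

    ∂(x,y)/∂(u,v) = | 1  3 | = (1)(3) - (3)(-2) = 9.
                   | -2  3 |

Its absolute value is |J| = 9 (the area scaling factor).

Substituting x = u + 3v, y = -2u + 3v into the integrand,

    20x^2 + 20y^2 → 100u^2 - 120u v + 360v^2,

so the integral becomes

    ∬_R (100u^2 - 120u v + 360v^2) · |J| du dv = ∫_0^1 ∫_0^1 (900u^2 - 1080u v + 3240v^2) dv du.

Inner (v): 900u^2 - 540u + 1080.
Outer (u): 1110.

Therefore ∬_D (20x^2 + 20y^2) dx dy = 1110.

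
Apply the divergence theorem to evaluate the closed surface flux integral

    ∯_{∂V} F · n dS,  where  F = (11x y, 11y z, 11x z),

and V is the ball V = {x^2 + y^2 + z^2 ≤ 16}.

By the divergence theorem,

    ∯_{∂V} F · n dS = ∭_V (∇ · F) dV.

Compute the divergence:
    ∇ · F = ∂F_x/∂x + ∂F_y/∂y + ∂F_z/∂z = 11y + 11z + 11x = 11x + 11y + 11z.

In spherical coordinates, x = ρ sin(φ) cos(θ), y = ρ sin(φ) sin(θ), z = ρ cos(φ), dV = ρ^2 sin(φ) dρ dφ dθ, with 0 ≤ ρ ≤ 4, 0 ≤ φ ≤ π, 0 ≤ θ ≤ 2π.

The integrand, after substitution and multiplying by the volume element, becomes (11ρ (sqrt(2)sin(φ)sin(θ + π/4) + cos(φ))) · ρ^2 sin(φ), so

    ∭_V (∇·F) dV = ∫_0^{2π} ∫_0^{π} ∫_0^{4} (11ρ (sqrt(2)sin(φ)sin(θ + π/4) + cos(φ))) · ρ^2 sin(φ) dρ dφ dθ.

Inner (ρ from 0 to 4): 704(sqrt(2)sin(φ)sin(θ + π/4) + cos(φ))sin(φ).
Middle (φ from 0 to π): 352sqrt(2)π sin(θ + π/4).
Outer (θ from 0 to 2π): 0.

Therefore ∯_{∂V} F · n dS = 0.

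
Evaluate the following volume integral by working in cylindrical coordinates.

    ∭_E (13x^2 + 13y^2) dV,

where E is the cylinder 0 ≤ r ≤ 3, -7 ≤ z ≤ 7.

In cylindrical coordinates, x = r cos(θ), y = r sin(θ), z = z, and dV = r dr dθ dz.

The integrand becomes 13r^2, so

    ∭_E (13x^2 + 13y^2) dV = ∫_{0}^{2π} ∫_{0}^{3} ∫_{-7}^{7} (13r^2) · r dz dr dθ.

Inner (z): 182r^3.
Middle (r from 0 to 3): 7371/2.
Outer (θ): 7371π.

Therefore the triple integral equals 7371π.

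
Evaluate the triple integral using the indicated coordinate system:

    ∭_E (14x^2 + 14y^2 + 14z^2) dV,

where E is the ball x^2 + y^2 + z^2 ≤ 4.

In spherical coordinates, x = ρ sin(φ) cos(θ), y = ρ sin(φ) sin(θ), z = ρ cos(φ), and dV = ρ^2 sin(φ) dρ dφ dθ.

The integrand becomes 14ρ^2, so

    ∭_E (14x^2 + 14y^2 + 14z^2) dV = ∫_{0}^{2π} ∫_{0}^{π} ∫_{0}^{2} (14ρ^2) · ρ^2 sin(φ) dρ dφ dθ.

Inner (ρ): 448sin(φ)/5.
Middle (φ): 896/5.
Outer (θ): 1792π/5.

Therefore the triple integral equals 1792π/5.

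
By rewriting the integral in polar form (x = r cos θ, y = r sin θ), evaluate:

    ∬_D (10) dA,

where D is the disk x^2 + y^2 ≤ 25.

The region D is 0 ≤ r ≤ 5, 0 ≤ θ ≤ 2π in polar coordinates, where x = r cos(θ), y = r sin(θ), and dA = r dr dθ.

Under the substitution, the integrand becomes 10, so

    ∬_D (10) dA = ∫_{0}^{2π} ∫_{0}^{5} (10) · r dr dθ.

Inner integral (in r): ∫_{0}^{5} (10) · r dr = 125.

Outer integral (in θ): ∫_{0}^{2π} (125) dθ = 250π.

Therefore ∬_D (10) dA = 250π.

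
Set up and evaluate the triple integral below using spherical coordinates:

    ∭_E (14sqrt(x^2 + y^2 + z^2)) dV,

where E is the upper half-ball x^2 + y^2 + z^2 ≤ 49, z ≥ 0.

In spherical coordinates, x = ρ sin(φ) cos(θ), y = ρ sin(φ) sin(θ), z = ρ cos(φ), and dV = ρ^2 sin(φ) dρ dφ dθ.

The integrand becomes 14ρ, so

    ∭_E (14sqrt(x^2 + y^2 + z^2)) dV = ∫_{0}^{2π} ∫_{0}^{π/2} ∫_{0}^{7} (14ρ) · ρ^2 sin(φ) dρ dφ dθ.

Inner (ρ): 16807sin(φ)/2.
Middle (φ): 16807/2.
Outer (θ): 16807π.

Therefore the triple integral equals 16807π.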